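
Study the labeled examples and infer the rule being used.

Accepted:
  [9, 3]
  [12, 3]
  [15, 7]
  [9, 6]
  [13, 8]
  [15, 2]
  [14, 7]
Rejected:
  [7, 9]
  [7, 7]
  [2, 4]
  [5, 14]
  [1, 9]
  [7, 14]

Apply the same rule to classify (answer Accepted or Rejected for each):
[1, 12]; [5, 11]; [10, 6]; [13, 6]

Rejected, Rejected, Accepted, Accepted

The pattern is that an item is 'Accepted' exactly when: first > second.
[1, 12]: 1 < 12, fails the rule → Rejected. [5, 11]: 5 < 11, fails the rule → Rejected. [10, 6]: 10 > 6, has this property → Accepted. [13, 6]: 13 > 6, has this property → Accepted.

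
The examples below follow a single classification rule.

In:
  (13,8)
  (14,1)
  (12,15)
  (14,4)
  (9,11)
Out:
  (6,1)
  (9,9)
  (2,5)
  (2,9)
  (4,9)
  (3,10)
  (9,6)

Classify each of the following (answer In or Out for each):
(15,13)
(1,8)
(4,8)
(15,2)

In, Out, Out, In

The simplest hypothesis consistent with all the labels is: max ≥ 11.
(15,13) → max 15 → In. (1,8) → max 8 → Out. (4,8) → max 8 → Out. (15,2) → max 15 → In.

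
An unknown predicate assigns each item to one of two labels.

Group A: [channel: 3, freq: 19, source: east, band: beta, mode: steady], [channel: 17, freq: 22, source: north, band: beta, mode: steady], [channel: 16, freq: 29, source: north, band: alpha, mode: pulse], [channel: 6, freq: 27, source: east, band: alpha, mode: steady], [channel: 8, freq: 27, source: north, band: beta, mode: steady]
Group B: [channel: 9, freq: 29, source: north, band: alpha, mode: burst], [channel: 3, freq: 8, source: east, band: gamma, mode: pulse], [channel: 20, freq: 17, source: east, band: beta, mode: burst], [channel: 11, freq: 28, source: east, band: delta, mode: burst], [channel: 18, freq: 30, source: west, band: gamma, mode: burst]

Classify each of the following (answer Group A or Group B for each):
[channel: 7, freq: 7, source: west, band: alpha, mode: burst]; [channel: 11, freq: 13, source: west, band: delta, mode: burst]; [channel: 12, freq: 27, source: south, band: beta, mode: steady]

Group B, Group B, Group A

The simplest hypothesis consistent with all the labels is: mode is steady OR channel = 16.
[channel: 7, freq: 7, source: west, band: alpha, mode: burst]: mode is burst, channel = 7, does not fit → Group B. [channel: 11, freq: 13, source: west, band: delta, mode: burst]: mode is burst, channel = 11, does not fit → Group B. [channel: 12, freq: 27, source: south, band: beta, mode: steady]: mode is steady, channel = 12, fits → Group A.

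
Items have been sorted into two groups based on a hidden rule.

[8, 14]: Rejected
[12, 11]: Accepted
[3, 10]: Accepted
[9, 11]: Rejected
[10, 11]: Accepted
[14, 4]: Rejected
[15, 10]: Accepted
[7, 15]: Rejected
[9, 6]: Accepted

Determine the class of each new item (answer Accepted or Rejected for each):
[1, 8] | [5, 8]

Accepted, Accepted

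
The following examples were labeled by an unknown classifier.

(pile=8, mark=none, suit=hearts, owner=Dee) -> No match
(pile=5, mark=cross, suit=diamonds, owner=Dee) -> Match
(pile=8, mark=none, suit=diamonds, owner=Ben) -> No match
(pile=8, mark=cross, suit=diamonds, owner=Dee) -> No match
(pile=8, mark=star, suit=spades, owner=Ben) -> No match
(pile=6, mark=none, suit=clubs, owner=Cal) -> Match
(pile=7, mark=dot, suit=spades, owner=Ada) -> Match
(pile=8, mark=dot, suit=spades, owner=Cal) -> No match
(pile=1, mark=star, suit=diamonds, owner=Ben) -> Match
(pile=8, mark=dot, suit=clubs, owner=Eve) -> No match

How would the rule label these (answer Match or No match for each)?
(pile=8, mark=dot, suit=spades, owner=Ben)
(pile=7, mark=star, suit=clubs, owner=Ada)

A rule that fits every label: pile ≤ 7 — true of each 'Match' example, false of each 'No match' one.

No match, Match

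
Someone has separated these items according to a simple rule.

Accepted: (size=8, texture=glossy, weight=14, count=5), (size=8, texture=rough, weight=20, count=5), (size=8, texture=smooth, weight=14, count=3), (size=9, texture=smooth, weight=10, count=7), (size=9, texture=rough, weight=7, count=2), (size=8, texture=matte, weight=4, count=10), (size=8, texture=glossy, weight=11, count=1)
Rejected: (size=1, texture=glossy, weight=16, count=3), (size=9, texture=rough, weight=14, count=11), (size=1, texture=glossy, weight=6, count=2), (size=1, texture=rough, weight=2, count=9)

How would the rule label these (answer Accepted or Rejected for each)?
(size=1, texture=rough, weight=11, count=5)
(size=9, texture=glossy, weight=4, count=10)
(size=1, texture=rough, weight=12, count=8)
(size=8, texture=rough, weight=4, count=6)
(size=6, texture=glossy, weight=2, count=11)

Rejected, Accepted, Rejected, Accepted, Rejected

The simplest hypothesis consistent with all the labels is: size ≥ 8 AND count ≤ 10.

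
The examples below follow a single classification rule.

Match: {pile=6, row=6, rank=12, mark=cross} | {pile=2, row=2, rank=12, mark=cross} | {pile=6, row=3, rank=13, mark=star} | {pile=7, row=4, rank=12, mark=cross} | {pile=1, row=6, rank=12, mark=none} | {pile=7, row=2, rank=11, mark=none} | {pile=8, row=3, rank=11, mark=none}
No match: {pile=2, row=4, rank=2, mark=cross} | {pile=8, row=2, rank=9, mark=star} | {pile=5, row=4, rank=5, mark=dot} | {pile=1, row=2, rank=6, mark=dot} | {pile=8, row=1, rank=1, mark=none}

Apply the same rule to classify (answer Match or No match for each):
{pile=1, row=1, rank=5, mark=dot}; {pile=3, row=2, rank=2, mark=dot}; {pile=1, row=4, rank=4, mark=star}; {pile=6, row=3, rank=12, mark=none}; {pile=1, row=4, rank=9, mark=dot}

No match, No match, No match, Match, No match

The common property of the 'Match' items is: rank ≥ 11. No 'No match' item has it.
{pile=1, row=1, rank=5, mark=dot} — rank = 5, hence No match. {pile=3, row=2, rank=2, mark=dot} — rank = 2, hence No match. {pile=1, row=4, rank=4, mark=star} — rank = 4, hence No match. {pile=6, row=3, rank=12, mark=none} — rank = 12, hence Match. {pile=1, row=4, rank=9, mark=dot} — rank = 9, hence No match.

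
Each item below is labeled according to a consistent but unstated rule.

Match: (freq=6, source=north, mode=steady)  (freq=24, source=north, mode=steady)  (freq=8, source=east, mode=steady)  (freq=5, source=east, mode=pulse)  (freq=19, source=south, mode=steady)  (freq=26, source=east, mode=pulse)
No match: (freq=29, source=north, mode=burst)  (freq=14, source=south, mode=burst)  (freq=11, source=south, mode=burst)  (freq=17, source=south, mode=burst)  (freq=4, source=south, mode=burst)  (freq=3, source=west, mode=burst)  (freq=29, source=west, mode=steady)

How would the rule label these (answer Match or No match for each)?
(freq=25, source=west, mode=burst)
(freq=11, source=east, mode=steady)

No match, Match

The pattern is that an item is 'Match' exactly when: mode is not burst AND freq ≤ 26.
(freq=25, source=west, mode=burst) — mode is burst, freq = 25, hence No match. (freq=11, source=east, mode=steady) — mode is steady, freq = 11, hence Match.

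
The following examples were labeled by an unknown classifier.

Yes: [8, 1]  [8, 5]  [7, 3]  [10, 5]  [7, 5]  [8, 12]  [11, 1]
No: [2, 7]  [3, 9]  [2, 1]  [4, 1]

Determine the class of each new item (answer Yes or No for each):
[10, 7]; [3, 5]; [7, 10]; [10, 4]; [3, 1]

Yes, No, Yes, Yes, No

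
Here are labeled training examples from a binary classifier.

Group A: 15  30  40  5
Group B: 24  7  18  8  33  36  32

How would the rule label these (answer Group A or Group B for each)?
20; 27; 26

Group A, Group B, Group B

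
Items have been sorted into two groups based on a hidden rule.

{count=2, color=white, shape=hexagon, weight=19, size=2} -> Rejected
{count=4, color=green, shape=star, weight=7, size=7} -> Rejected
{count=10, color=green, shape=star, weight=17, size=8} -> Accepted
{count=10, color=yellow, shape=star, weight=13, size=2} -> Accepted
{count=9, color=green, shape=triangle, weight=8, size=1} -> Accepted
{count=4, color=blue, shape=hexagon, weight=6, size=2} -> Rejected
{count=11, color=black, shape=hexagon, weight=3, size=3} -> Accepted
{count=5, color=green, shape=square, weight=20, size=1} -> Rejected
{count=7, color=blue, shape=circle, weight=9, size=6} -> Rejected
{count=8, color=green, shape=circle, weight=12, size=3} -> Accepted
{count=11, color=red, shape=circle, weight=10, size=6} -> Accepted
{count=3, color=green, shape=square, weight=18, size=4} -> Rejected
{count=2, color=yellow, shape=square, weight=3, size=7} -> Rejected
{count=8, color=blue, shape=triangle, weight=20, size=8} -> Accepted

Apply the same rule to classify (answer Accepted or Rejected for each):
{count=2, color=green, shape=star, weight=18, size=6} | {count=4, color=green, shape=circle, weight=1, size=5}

Rejected, Rejected

The common property of the 'Accepted' items is: count ≥ 8. No 'Rejected' item has it.
Rejected: {count=2, color=green, shape=star, weight=18, size=6}, since count = 2.
Rejected: {count=4, color=green, shape=circle, weight=1, size=5}, since count = 4.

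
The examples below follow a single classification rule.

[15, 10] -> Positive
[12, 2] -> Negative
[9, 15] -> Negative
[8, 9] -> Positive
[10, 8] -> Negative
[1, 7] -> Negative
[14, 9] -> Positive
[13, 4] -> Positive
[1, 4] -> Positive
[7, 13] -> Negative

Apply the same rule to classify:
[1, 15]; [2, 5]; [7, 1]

Checking candidate rules against both groups, what survives is: sum is odd.
[1, 15] — 1+15 = 16, hence Negative.
[2, 5] — 2+5 = 7, hence Positive.
[7, 1] — 7+1 = 8, hence Negative.

Negative, Positive, Negative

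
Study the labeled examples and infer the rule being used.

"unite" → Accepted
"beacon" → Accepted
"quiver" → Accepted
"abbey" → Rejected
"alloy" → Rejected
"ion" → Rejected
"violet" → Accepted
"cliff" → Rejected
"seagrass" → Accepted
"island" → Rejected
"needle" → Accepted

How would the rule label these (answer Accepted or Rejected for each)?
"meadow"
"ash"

Every 'Accepted' example satisfies: has ≥ 3 vowels. None of the 'Rejected' examples do.
"meadow": 3 vowels, passes → Accepted.
"ash": 1 vowel, lacks this property → Rejected.

Accepted, Rejected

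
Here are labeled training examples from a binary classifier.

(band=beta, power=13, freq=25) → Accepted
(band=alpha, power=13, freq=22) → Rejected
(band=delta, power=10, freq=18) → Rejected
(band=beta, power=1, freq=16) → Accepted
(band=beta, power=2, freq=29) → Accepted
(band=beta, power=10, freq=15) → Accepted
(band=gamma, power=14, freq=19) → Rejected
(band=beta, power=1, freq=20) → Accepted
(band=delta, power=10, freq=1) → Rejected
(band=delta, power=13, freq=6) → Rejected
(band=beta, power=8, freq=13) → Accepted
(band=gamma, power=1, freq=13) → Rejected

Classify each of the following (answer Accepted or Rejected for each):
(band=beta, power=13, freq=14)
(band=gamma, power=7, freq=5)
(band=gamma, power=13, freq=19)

Accepted, Rejected, Rejected

The distinguishing property — band is beta — holds for all the 'Accepted' cases and none of the 'Rejected' cases.
(band=beta, power=13, freq=14) — band is beta, hence Accepted.
(band=gamma, power=7, freq=5) — band is gamma, hence Rejected.
(band=gamma, power=13, freq=19) — band is gamma, hence Rejected.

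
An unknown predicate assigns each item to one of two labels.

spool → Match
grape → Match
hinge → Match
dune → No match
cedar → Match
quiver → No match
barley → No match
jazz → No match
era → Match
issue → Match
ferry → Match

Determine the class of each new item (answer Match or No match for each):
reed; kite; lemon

No match, No match, Match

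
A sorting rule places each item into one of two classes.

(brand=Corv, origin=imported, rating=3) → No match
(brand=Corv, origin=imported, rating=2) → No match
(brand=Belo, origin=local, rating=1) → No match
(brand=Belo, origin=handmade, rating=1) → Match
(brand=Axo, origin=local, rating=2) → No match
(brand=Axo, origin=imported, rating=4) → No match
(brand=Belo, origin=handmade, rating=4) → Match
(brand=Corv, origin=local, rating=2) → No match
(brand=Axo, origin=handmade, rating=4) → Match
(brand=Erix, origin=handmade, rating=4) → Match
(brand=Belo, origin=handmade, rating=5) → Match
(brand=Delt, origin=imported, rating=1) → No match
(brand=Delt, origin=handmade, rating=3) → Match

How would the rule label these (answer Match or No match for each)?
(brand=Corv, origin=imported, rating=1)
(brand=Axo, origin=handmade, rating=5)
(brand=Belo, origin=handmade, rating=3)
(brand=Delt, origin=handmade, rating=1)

All 'Match' examples share one property — origin is handmade — and every 'No match' example lacks it.
No match: (brand=Corv, origin=imported, rating=1), since origin is imported. Match: (brand=Axo, origin=handmade, rating=5), since origin is handmade. Match: (brand=Belo, origin=handmade, rating=3), since origin is handmade. Match: (brand=Delt, origin=handmade, rating=1), since origin is handmade.

No match, Match, Match, Match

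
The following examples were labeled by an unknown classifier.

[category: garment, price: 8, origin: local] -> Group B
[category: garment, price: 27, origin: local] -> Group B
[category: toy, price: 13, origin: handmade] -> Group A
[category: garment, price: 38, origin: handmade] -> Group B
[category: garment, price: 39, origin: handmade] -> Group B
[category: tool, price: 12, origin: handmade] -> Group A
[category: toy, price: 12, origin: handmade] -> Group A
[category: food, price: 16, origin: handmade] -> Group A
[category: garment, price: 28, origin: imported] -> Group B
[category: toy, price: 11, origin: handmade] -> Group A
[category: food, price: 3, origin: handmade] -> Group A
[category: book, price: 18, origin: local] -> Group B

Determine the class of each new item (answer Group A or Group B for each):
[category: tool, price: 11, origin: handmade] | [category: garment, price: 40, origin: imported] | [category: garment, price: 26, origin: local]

Every 'Group A' example satisfies: origin is handmade AND price ≤ 16. None of the 'Group B' examples do.
Group A: [category: tool, price: 11, origin: handmade], since origin is handmade, price = 11. Group B: [category: garment, price: 40, origin: imported], since origin is imported, price = 40. Group B: [category: garment, price: 26, origin: local], since origin is local, price = 26.

Group A, Group B, Group B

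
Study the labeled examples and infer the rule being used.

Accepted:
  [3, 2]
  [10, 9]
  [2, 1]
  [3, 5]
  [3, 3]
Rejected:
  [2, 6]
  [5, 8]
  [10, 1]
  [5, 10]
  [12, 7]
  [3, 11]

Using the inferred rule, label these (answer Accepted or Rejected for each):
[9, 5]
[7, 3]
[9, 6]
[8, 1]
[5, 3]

Rejected, Rejected, Rejected, Rejected, Accepted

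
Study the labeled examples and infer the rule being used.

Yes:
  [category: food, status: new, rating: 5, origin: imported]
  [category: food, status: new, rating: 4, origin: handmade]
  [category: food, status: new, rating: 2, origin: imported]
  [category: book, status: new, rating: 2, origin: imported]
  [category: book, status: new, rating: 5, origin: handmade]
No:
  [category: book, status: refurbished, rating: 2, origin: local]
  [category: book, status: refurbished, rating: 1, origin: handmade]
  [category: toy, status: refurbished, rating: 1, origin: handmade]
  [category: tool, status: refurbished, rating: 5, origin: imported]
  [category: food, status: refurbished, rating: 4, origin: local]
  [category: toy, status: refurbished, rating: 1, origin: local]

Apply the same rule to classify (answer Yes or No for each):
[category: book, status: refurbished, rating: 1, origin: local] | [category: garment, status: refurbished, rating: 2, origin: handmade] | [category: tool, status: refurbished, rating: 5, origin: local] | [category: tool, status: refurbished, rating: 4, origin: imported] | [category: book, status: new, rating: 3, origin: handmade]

No, No, No, No, Yes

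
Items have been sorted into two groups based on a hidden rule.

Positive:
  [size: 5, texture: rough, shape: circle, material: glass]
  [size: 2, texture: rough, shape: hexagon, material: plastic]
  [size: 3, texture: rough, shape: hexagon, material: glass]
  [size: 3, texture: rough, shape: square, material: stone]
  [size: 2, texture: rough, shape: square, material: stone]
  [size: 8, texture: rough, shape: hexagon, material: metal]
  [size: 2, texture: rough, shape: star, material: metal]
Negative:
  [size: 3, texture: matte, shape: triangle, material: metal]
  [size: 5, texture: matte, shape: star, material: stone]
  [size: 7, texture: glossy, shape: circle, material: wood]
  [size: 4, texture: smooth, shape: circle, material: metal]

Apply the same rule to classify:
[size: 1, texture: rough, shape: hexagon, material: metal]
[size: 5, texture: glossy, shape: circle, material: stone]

Rule: texture is rough. This holds for each 'Positive' example and fails for each 'Negative' one.
[size: 1, texture: rough, shape: hexagon, material: metal]: Positive (texture is rough).
[size: 5, texture: glossy, shape: circle, material: stone]: Negative (texture is glossy).

Positive, Negative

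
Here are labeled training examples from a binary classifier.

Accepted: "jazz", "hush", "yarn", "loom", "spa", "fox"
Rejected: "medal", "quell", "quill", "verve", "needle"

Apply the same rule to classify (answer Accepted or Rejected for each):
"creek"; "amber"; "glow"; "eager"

A rule that fits every label: length ≤ 4 — true of each 'Accepted' example, false of each 'Rejected' one.
"creek": length 5 — does not fit, so Rejected.
"amber": length 5 — does not fit, so Rejected.
"glow": length 4 — passes, so Accepted.
"eager": length 5 — does not fit, so Rejected.

Rejected, Rejected, Accepted, Rejected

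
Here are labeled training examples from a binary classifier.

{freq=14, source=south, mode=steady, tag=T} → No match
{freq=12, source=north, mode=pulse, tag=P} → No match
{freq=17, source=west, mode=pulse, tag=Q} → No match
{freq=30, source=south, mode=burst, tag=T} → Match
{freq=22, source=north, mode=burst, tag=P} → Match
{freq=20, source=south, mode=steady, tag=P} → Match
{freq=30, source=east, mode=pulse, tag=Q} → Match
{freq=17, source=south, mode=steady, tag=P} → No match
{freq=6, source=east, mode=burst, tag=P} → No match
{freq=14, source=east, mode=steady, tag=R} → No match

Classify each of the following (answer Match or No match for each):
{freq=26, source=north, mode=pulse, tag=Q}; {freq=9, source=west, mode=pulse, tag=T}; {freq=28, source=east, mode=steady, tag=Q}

Match, No match, Match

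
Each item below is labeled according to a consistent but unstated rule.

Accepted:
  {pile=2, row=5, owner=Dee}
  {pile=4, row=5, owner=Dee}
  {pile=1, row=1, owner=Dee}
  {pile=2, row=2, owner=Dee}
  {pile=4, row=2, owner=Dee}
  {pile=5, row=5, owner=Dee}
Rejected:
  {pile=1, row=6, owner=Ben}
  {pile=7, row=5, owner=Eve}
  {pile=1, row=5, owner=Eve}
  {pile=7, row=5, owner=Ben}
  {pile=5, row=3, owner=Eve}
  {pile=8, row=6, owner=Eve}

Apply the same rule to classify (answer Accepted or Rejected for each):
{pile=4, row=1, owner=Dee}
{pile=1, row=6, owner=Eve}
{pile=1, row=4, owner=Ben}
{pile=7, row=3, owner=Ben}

The common property of the 'Accepted' items is: owner is Dee. No 'Rejected' item has it.

Accepted, Rejected, Rejected, Rejected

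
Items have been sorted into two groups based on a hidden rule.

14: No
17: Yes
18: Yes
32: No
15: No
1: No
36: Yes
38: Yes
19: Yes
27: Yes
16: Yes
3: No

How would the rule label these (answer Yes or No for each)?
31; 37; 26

Rule: digit sum ≥ 7. This holds for each 'Yes' example and fails for each 'No' one.
31: digit sum 3+1 = 4, does not satisfy this → No. 37: digit sum 3+7 = 10, qualifies → Yes. 26: digit sum 2+6 = 8, qualifies → Yes.

No, Yes, Yes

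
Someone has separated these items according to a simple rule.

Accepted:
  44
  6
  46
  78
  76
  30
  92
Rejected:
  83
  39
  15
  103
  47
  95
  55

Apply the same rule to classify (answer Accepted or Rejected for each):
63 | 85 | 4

Looking at the examples, the only property every 'Accepted' case has and every 'Rejected' case lacks is: even.
63: Rejected (63 is odd). 85: Rejected (85 is odd). 4: Accepted (4 is even).

Rejected, Rejected, Accepted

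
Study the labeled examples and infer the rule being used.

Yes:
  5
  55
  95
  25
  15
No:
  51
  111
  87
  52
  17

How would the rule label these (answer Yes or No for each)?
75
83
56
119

One predicate separates the groups cleanly: multiple of 5.
Yes: 75, since 75 = 5·15.
No: 83, since 83 = 5·16 + 3.
No: 56, since 56 = 5·11 + 1.
No: 119, since 119 = 5·23 + 4.

Yes, No, No, No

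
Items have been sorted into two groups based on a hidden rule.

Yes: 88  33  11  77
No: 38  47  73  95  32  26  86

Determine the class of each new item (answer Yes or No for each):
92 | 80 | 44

No, No, Yes

All 'Yes' examples share one property — multiple of 11 — and every 'No' example lacks it.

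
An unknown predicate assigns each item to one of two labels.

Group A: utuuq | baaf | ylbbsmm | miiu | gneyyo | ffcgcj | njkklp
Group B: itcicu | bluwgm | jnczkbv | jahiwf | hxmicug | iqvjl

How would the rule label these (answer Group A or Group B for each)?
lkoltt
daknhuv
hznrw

Group A, Group B, Group B

The common property of the 'Group A' items is: has a double letter. No 'Group B' item has it.
lkoltt: 'tt' doubled, checks out → Group A. daknhuv: no doubled letter, fails the rule → Group B. hznrw: no doubled letter, fails the rule → Group B.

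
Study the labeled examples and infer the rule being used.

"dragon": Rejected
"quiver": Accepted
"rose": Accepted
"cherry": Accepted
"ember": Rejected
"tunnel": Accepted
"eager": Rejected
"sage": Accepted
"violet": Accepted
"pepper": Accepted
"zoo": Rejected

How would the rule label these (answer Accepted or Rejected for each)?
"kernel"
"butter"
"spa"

Accepted, Accepted, Rejected

All 'Accepted' examples share one property — even length AND contains 'e' — and every 'Rejected' example lacks it.
Accepted: "kernel", since length 6, has 'e'. Accepted: "butter", since length 6, has 'e'. Rejected: "spa", since length 3, no 'e'.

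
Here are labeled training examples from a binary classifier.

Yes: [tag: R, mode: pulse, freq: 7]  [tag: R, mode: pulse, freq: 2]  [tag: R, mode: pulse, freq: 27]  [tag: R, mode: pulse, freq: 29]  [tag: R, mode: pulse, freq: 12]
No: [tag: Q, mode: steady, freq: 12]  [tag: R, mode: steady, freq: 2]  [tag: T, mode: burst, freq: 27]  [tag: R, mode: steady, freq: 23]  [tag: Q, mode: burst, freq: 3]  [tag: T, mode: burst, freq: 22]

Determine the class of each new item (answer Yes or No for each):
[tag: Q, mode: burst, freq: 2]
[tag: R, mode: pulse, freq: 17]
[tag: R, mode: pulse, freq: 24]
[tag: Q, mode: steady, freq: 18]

The simplest hypothesis consistent with all the labels is: mode is pulse.
No: [tag: Q, mode: burst, freq: 2], since mode is burst. Yes: [tag: R, mode: pulse, freq: 17], since mode is pulse. Yes: [tag: R, mode: pulse, freq: 24], since mode is pulse. No: [tag: Q, mode: steady, freq: 18], since mode is steady.

No, Yes, Yes, No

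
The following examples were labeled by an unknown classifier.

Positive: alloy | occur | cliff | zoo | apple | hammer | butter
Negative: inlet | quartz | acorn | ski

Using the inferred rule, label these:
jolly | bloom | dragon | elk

Positive, Positive, Negative, Negative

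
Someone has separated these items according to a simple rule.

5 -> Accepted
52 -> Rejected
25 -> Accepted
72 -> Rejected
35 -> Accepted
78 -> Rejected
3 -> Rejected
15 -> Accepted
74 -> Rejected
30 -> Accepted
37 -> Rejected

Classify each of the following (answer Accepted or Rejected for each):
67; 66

Rejected, Rejected

Looking at the examples, the only property every 'Accepted' case has and every 'Rejected' case lacks is: multiple of 5.
67: 67 = 5·13 + 2 — does not fit, so Rejected.
66: 66 = 5·13 + 1 — does not fit, so Rejected.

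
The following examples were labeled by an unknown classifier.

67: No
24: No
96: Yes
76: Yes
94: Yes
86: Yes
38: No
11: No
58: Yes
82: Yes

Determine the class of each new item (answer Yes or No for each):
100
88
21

Rule: even AND at least 58. This holds for each 'Yes' example and fails for each 'No' one.

Yes, Yes, No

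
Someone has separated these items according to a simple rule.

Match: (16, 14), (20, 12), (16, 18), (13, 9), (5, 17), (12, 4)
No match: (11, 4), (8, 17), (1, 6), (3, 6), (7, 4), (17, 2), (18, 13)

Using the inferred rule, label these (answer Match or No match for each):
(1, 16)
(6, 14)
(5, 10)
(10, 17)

No match, Match, No match, No match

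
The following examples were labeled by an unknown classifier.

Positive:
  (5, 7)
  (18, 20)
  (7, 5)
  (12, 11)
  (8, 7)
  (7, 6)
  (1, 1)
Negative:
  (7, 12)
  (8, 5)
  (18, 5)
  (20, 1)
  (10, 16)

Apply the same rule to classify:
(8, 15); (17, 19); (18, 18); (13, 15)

Negative, Positive, Positive, Positive

The common property of the 'Positive' items is: |first − second| ≤ 2. No 'Negative' item has it.
(8, 15): |8−15| = 7, doesn't qualify → Negative. (17, 19): |17−19| = 2, matches → Positive. (18, 18): |18−18| = 0, matches → Positive. (13, 15): |13−15| = 2, matches → Positive.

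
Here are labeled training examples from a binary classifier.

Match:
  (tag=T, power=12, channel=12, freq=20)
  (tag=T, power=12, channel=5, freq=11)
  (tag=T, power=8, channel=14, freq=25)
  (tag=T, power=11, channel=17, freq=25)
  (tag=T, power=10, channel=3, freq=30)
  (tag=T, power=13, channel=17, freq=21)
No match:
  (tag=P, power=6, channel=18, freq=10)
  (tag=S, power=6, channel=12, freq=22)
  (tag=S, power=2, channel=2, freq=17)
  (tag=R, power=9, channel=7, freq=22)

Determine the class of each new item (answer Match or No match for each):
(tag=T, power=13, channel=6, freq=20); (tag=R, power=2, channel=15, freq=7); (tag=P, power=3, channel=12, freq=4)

Match, No match, No match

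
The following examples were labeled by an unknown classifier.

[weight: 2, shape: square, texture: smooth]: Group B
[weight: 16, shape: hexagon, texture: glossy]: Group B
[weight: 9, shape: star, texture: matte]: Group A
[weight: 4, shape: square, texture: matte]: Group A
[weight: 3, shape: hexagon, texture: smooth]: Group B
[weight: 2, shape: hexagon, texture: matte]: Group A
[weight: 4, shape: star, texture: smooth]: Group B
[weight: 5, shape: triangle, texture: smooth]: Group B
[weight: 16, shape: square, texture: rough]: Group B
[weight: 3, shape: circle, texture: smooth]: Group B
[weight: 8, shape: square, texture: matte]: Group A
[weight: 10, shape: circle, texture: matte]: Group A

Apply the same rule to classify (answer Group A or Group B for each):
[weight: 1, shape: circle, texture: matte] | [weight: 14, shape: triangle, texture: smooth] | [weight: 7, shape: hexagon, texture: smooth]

Group A, Group B, Group B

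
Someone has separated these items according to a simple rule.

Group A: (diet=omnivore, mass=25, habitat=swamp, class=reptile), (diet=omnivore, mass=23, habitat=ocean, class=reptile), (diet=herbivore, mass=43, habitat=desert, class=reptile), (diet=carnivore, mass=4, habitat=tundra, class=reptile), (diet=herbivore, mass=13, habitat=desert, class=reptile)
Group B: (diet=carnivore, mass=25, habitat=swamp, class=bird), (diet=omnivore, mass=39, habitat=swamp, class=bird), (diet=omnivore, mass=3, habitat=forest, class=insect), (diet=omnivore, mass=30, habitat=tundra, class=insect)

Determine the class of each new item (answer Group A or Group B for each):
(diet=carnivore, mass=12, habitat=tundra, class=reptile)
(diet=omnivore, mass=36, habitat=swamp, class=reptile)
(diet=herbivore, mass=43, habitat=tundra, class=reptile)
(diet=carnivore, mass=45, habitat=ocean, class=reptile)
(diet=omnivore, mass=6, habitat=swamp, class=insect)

Group A, Group A, Group A, Group A, Group B

One predicate separates the groups cleanly: class is reptile.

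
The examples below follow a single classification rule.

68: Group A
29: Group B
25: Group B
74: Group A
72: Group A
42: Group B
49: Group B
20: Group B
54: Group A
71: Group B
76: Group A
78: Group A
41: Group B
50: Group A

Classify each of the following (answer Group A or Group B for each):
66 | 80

Group A, Group A

The pattern is that an item is 'Group A' exactly when: even AND at least 49.
66: 66 is even, 66 ≥ 49 — matches, so Group A. 80: 80 is even, 80 ≥ 49 — matches, so Group A.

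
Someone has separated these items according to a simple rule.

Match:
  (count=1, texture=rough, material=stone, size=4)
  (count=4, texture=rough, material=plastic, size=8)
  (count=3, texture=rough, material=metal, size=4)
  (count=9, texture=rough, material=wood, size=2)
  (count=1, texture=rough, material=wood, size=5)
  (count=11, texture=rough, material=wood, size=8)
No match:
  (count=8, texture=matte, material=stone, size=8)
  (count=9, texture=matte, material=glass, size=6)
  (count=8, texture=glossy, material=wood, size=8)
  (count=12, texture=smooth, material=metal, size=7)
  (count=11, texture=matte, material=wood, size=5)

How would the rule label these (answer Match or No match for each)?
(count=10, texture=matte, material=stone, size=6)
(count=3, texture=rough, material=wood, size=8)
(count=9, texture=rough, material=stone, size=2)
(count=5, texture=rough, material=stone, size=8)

No match, Match, Match, Match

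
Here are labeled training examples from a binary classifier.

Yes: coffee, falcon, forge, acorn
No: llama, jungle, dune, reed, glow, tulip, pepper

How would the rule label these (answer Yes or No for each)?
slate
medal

A rule that fits every label: length ≥ 5 AND contains 'o' — true of each 'Yes' example, false of each 'No' one.
slate → length 5, no 'o' → No.
medal → length 5, no 'o' → No.

No, No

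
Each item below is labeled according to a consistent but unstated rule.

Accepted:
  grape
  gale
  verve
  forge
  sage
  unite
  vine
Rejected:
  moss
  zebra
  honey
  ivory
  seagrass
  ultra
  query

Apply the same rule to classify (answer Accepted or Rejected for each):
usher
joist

Rejected, Rejected

'Accepted' ⟺ ends with 'e'.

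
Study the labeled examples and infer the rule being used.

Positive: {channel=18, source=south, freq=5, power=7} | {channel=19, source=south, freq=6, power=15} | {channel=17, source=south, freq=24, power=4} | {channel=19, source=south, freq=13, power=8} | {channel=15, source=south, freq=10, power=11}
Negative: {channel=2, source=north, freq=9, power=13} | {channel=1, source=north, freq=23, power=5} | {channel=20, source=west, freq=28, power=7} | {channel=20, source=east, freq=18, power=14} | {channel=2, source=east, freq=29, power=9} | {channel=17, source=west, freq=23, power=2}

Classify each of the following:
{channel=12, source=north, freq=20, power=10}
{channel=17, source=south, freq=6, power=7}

Negative, Positive

Looking at the examples, the only property every 'Positive' case has and every 'Negative' case lacks is: source is south.
{channel=12, source=north, freq=20, power=10}: Negative (source is north).
{channel=17, source=south, freq=6, power=7}: Positive (source is south).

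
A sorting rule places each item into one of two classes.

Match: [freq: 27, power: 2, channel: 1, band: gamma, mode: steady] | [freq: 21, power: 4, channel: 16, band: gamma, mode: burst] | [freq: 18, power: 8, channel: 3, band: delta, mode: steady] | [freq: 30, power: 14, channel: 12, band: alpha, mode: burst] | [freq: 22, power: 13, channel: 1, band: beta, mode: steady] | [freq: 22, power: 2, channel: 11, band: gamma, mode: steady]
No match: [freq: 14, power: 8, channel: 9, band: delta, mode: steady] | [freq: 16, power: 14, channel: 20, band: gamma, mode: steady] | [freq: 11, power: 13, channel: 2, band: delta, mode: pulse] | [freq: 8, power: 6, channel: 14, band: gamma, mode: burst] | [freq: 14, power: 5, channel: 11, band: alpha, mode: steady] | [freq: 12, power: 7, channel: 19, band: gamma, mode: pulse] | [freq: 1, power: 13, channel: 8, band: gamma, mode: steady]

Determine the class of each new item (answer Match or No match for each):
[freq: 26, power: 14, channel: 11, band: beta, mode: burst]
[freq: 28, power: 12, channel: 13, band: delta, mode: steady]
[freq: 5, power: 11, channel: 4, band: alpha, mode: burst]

Match, Match, No match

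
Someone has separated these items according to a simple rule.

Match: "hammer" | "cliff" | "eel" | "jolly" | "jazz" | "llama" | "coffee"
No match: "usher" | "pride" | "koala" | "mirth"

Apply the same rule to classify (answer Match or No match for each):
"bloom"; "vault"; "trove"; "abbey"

Match, No match, No match, Match

'Match' ⟺ has a double letter.
Match: "bloom", since 'oo' doubled. No match: "vault", since no doubled letter. No match: "trove", since no doubled letter. Match: "abbey", since 'bb' doubled.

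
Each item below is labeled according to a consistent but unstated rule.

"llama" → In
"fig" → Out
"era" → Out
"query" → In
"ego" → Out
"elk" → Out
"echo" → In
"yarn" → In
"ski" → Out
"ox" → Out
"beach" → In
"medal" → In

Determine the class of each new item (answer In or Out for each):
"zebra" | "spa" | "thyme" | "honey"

A rule that fits every label: length ≥ 4 — true of each 'In' example, false of each 'Out' one.
"zebra": length 5 — meets the rule, so In. "spa": length 3 — fails this test, so Out. "thyme": length 5 — meets the rule, so In. "honey": length 5 — meets the rule, so In.

In, Out, In, In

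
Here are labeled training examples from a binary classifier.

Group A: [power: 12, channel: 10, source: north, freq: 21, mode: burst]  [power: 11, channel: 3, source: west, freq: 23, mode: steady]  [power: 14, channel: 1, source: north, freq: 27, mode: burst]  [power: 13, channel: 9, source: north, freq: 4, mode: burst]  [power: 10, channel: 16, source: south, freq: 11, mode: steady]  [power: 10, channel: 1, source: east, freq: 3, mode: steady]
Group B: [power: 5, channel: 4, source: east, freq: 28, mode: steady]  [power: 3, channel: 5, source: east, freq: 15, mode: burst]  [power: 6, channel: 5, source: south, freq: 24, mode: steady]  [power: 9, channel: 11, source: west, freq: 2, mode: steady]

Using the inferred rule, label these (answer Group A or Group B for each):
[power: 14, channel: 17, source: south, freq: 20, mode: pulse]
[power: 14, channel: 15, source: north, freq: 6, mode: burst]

Rule: power ≥ 10. This holds for each 'Group A' example and fails for each 'Group B' one.
[power: 14, channel: 17, source: south, freq: 20, mode: pulse]: Group A (power = 14).
[power: 14, channel: 15, source: north, freq: 6, mode: burst]: Group A (power = 14).

Group A, Group A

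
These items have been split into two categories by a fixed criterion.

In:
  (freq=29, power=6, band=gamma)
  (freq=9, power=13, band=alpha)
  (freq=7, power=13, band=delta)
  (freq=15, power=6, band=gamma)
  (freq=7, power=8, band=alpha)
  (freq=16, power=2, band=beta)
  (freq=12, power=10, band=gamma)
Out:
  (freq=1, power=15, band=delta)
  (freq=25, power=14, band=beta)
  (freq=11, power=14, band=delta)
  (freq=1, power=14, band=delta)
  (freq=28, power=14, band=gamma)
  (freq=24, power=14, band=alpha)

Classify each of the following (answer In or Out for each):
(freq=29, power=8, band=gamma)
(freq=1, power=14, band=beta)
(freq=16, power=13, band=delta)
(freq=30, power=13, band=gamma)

In, Out, In, In

One predicate separates the groups cleanly: power ≤ 13.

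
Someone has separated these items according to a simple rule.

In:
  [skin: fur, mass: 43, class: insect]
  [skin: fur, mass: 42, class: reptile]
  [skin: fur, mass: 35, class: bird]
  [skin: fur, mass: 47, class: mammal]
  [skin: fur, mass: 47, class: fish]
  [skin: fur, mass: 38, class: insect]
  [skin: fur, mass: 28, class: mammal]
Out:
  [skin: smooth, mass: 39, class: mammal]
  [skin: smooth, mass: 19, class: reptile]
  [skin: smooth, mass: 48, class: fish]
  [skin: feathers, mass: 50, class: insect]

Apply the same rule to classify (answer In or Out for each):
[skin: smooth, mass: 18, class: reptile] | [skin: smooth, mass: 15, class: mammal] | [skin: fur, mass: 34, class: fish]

Out, Out, In

The distinguishing property — skin is fur — holds for all the 'In' cases and none of the 'Out' cases.
[skin: smooth, mass: 18, class: reptile]: skin is smooth, lacks this property → Out.
[skin: smooth, mass: 15, class: mammal]: skin is smooth, lacks this property → Out.
[skin: fur, mass: 34, class: fish]: skin is fur, meets the rule → In.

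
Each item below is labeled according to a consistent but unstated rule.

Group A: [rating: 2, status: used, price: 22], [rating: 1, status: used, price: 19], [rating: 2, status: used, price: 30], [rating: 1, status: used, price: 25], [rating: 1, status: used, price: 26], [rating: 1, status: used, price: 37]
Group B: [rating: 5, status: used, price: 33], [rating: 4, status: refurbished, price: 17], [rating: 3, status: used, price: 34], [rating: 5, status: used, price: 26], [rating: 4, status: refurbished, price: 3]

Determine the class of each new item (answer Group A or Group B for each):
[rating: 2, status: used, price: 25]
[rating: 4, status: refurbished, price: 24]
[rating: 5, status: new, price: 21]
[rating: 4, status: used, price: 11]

Group A, Group B, Group B, Group B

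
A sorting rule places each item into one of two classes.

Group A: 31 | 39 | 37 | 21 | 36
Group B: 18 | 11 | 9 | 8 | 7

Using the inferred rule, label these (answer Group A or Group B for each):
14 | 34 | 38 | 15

A rule that fits every label: at least 21 — true of each 'Group A' example, false of each 'Group B' one.
14 → 14 < 21 → Group B. 34 → 34 ≥ 21 → Group A. 38 → 38 ≥ 21 → Group A. 15 → 15 < 21 → Group B.

Group B, Group A, Group A, Group B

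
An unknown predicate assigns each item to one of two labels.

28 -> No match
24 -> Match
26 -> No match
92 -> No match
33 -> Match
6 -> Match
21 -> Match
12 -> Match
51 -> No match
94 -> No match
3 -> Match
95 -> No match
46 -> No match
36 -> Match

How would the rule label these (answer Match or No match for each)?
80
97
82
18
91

The common property of the 'Match' items is: multiple of 3 AND at most 36. No 'No match' item has it.
80: 80 = 3·26 + 2, 80 > 36 — does not fit, so No match.
97: 97 = 3·32 + 1, 97 > 36 — does not fit, so No match.
82: 82 = 3·27 + 1, 82 > 36 — does not fit, so No match.
18: 18 = 3·6, 18 ≤ 36 — checks out, so Match.
91: 91 = 3·30 + 1, 91 > 36 — does not fit, so No match.

No match, No match, No match, Match, No match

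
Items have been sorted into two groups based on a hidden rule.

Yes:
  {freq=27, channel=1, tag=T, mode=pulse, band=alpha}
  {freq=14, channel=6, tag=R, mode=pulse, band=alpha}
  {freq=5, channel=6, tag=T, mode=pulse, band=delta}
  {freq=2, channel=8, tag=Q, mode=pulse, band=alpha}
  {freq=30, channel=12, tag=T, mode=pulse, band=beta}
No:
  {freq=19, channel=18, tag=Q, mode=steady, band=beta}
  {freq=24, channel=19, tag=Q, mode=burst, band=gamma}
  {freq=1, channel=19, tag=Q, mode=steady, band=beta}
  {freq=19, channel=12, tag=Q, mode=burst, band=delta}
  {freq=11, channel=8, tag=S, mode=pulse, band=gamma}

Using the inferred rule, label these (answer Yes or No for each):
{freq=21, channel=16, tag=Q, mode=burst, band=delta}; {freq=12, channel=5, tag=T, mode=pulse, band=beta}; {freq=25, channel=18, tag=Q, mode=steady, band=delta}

No, Yes, No

The pattern is that an item is 'Yes' exactly when: band is alpha OR tag is T.
{freq=21, channel=16, tag=Q, mode=burst, band=delta}: band is delta, tag is Q — fails the rule, so No.
{freq=12, channel=5, tag=T, mode=pulse, band=beta}: band is beta, tag is T — has this property, so Yes.
{freq=25, channel=18, tag=Q, mode=steady, band=delta}: band is delta, tag is Q — fails the rule, so No.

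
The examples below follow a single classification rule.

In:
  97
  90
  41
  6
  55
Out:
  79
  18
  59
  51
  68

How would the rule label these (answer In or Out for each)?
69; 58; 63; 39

One predicate separates the groups cleanly: ≡ 6 (mod 7).
69 → 69 mod 7 = 6 → In. 58 → 58 mod 7 = 2 → Out. 63 → 63 mod 7 = 0 → Out. 39 → 39 mod 7 = 4 → Out.

In, Out, Out, Out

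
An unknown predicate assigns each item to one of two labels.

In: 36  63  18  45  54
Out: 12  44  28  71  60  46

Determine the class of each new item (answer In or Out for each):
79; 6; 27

Out, Out, In

Every 'In' example satisfies: multiple of 9. None of the 'Out' examples do.
79: 79 = 9·8 + 7 — doesn't qualify, so Out. 6: 6 = 9·0 + 6 — doesn't qualify, so Out. 27: 27 = 9·3 — qualifies, so In.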